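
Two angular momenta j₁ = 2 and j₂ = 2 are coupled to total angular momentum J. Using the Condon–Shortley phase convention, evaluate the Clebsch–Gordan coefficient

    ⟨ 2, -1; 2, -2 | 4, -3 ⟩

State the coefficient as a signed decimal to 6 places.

j₁+j₂−J=0  J+j₁−j₂=4  J−j₁+j₂=4  j₁+j₂+J+1=9
(j₁±m₁, j₂±m₂, J±M) = (1,3,0,4,1,7)
P² = 10368
sum k=0..0:
  [0] +1/144 = 1/144
S = 1/144
C² = P²·S² = 1/2 ; C = +0.707107

+√(1/2) = +0.707107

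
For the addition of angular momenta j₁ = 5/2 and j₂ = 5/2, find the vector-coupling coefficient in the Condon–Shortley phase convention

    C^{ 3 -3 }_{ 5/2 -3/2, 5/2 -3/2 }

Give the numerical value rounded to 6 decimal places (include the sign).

j₁+j₂−J=2  J+j₁−j₂=3  J−j₁+j₂=3  j₁+j₂+J+1=9
(j₁±m₁, j₂±m₂, J±M) = (1,4,1,4,0,6)
P² = 576
sum k=1..1:
  [1] −1/36 = -1/36
S = -1/36
C² = P²·S² = 4/9 ; C = -0.666667

-0.666667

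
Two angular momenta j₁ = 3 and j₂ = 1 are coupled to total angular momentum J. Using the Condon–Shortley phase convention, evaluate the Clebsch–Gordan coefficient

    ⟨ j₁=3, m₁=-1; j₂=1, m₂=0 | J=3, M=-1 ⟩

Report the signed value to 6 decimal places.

j₁+j₂−J=1  J+j₁−j₂=5  J−j₁+j₂=1  j₁+j₂+J+1=8
(j₁±m₁, j₂±m₂, J±M) = (2,4,1,1,2,4)
P² = 48
sum k=0..1:
  [0] +1/24 = 1/24
  [1] −1/12 = -1/12
S = -1/24
C² = P²·S² = 1/12 ; C = -0.288675

−√(1/12) ≈ -0.288675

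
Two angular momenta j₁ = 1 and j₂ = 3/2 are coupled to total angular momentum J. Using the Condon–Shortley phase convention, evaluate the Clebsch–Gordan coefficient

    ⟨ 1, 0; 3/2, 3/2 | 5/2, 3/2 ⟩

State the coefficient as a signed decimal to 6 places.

triangle: 0!×2!×3!/6! = 12/720
(j±m)!: 1!×1!×3!×0!×4!×1! = 144
prefactor² = (2J+1)×Δ×N² = 72/5
  k=0: +1/(0!×0!×1!×3!×1!×0!) = 1/6
Σ = 1/6  ⇒  CG² = 72/5×1/6² = 2/5
CG = +√(2/5) = +0.632456

+0.632456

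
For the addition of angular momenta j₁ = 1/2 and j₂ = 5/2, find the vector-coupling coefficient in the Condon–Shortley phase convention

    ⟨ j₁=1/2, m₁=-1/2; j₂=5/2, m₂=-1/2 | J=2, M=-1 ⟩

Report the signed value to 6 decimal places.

-0.577350  (= −√(1/3))

j₁+j₂−J=1  J+j₁−j₂=0  J−j₁+j₂=4  j₁+j₂+J+1=6
(j₁±m₁, j₂±m₂, J±M) = (0,1,2,3,1,3)
P² = 12
sum k=1..1:
  [1] −1/6 = -1/6
S = -1/6
C² = P²·S² = 1/3 ; C = -0.577350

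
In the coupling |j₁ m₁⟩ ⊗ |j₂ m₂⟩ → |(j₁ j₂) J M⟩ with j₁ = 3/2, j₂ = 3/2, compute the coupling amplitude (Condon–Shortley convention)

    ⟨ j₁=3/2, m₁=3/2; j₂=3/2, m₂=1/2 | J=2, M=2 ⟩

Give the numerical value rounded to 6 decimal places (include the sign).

triangle: 1!×2!×2!/6! = 4/720
(j±m)!: 3!×0!×2!×1!×4!×0! = 288
prefactor² = (2J+1)×Δ×N² = 8
  k=0: +1/(0!×1!×0!×2!×2!×0!) = 1/4
Σ = 1/4  ⇒  CG² = 8×1/4² = 1/2
CG = +√(1/2) = +0.707107

+√(1/2) ≈ +0.707107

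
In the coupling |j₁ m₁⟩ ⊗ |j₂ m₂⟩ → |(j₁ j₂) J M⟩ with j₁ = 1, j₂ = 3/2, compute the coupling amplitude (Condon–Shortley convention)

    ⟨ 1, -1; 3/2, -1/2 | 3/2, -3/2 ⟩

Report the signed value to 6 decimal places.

j₁+j₂−J=1  J+j₁−j₂=1  J−j₁+j₂=2  j₁+j₂+J+1=5
(j₁±m₁, j₂±m₂, J±M) = (0,2,1,2,0,3)
P² = 8/5
sum k=1..1:
  [1] −1/2 = -1/2
S = -1/2
C² = P²·S² = 2/5 ; C = -0.632456

−√(2/5) = -0.632456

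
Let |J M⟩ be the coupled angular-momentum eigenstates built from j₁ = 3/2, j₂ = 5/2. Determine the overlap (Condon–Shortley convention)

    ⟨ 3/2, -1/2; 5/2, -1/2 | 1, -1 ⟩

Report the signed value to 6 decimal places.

+√(3/20) ≈ +0.387298

j₁+j₂−J=3  J+j₁−j₂=0  J−j₁+j₂=2  j₁+j₂+J+1=6
(j₁±m₁, j₂±m₂, J±M) = (1,2,2,3,0,2)
P² = 12/5
sum k=2..2:
  [2] +1/4 = 1/4
S = 1/4
C² = P²·S² = 3/20 ; C = +0.387298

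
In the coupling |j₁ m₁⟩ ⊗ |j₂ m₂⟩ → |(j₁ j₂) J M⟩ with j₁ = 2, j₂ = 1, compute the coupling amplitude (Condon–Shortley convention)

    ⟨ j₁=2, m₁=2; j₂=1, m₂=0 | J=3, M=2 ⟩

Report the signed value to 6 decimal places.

√[7·0!4!2!/7! · 4!0!1!1!5!1!] = √(192)
  +(−1)^0/∏(0,0,0,1,4,1)! = 1/24  (running 1/24)
⟨..|..⟩ = √(192)·(1/24) = +0.577350

+√(1/3) = +0.577350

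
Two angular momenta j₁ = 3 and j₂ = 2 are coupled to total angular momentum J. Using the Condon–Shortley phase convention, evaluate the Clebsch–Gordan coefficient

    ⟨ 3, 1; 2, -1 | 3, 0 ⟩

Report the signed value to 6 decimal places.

+0.182574

j₁+j₂−J=2  J+j₁−j₂=4  J−j₁+j₂=2  j₁+j₂+J+1=9
(j₁±m₁, j₂±m₂, J±M) = (4,2,1,3,3,3)
P² = 96/5
sum k=0..1:
  [0] +1/8 = 1/8
  [1] −1/12 = -1/12
S = 1/24
C² = P²·S² = 1/30 ; C = +0.182574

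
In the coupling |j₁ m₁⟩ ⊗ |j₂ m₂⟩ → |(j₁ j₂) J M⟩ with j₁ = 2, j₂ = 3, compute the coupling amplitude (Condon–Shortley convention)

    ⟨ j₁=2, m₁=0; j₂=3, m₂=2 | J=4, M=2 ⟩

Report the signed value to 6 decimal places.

-0.585540  (= −√(12/35))

triangle: 1!×3!×5!/10! = 720/3628800
(j±m)!: 2!×2!×5!×1!×6!×2! = 691200
prefactor² = (2J+1)×Δ×N² = 8640/7
  k=0: +1/(0!×1!×2!×5!×1!×0!) = 1/240
  k=1: −1/(1!×0!×1!×4!×2!×1!) = -1/48
Σ = -1/60  ⇒  CG² = 8640/7×(-1/60)² = 12/35
CG = −√(12/35) = -0.585540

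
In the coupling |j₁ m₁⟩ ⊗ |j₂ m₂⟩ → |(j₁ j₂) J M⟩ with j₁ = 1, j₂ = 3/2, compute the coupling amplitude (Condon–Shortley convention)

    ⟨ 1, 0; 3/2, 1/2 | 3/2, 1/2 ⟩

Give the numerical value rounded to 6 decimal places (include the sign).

j₁+j₂−J=1  J+j₁−j₂=1  J−j₁+j₂=2  j₁+j₂+J+1=5
(j₁±m₁, j₂±m₂, J±M) = (1,1,2,1,2,1)
P² = 4/15
sum k=0..1:
  [0] +1/2 = 1/2
  [1] −1/1 = -1
S = -1/2
C² = P²·S² = 1/15 ; C = -0.258199

−√(1/15) = -0.258199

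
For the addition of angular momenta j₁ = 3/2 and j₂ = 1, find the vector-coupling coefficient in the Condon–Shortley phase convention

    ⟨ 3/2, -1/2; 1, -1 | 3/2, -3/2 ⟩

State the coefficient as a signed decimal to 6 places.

+0.632456

√[4·1!2!1!/5! · 1!2!0!2!0!3!] = √(8/5)
  +(−1)^0/∏(0,1,2,0,0,1)! = 1/2  (running 1/2)
⟨..|..⟩ = √(8/5)·(1/2) = +0.632456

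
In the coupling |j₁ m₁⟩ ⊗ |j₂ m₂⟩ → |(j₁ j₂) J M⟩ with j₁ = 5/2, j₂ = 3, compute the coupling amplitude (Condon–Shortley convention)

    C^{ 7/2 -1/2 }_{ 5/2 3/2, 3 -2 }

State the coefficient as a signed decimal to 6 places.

√[8·2!3!4!/10! · 4!1!1!5!3!4!] = √(9216/35)
  +(−1)^0/∏(0,2,1,1,2,3)! = 1/24  (running 1/24)
  +(−1)^1/∏(1,1,0,0,3,4)! = -1/144  (running 5/144)
⟨..|..⟩ = √(9216/35)·(5/144) = +0.563436

+0.563436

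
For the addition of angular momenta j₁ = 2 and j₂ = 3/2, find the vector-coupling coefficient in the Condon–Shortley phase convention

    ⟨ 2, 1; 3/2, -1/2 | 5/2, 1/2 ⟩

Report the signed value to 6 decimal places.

triangle: 1!×3!×2!/7! = 12/5040
(j±m)!: 3!×1!×1!×2!×3!×2! = 144
prefactor² = (2J+1)×Δ×N² = 72/35
  k=0: +1/(0!×1!×1!×1!×2!×1!) = 1/2
  k=1: −1/(1!×0!×0!×0!×3!×2!) = -1/12
Σ = 5/12  ⇒  CG² = 72/35×5/12² = 5/14
CG = +√(5/14) = +0.597614

+0.597614  (= +√(5/14))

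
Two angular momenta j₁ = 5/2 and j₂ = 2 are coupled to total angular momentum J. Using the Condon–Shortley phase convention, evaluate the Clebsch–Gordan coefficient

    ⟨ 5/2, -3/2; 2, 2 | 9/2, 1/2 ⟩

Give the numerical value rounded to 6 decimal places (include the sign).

+√(5/126) = +0.199205

j₁+j₂−J=0  J+j₁−j₂=5  J−j₁+j₂=4  j₁+j₂+J+1=10
(j₁±m₁, j₂±m₂, J±M) = (1,4,4,0,5,4)
P² = 92160/7
sum k=0..0:
  [0] +1/576 = 1/576
S = 1/576
C² = P²·S² = 5/126 ; C = +0.199205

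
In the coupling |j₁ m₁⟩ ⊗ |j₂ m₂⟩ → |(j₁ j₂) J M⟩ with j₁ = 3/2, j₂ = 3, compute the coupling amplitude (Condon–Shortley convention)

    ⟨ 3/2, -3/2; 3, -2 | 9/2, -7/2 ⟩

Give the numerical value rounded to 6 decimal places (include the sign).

+0.816497  (= +√(2/3))

triangle: 0!·3!·6!/10! = 4320/3628800
(j±m)!: 0!·3!·1!·5!·1!·8! = 29030400
prefactor² = (2J+1)·Δ·N² = 345600
  k=0: +1/(0!·0!·3!·1!·0!·5!) = 1/720
Σ = 1/720  ⇒  CG² = 345600·1/720² = 2/3
CG = +√(2/3) = +0.816497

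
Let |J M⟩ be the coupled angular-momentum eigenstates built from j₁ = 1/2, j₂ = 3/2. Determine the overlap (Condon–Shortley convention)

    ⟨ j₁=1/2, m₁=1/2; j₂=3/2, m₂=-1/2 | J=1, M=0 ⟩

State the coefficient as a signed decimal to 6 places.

+√(1/2) = +0.707107

triangle: 1!*0!*2!/4! = 2/24
(j±m)!: 1!*0!*1!*2!*1!*1! = 2
prefactor² = (2J+1)*Δ*N² = 1/2
  k=0: +1/(0!*1!*0!*1!*0!*1!) = 1
Σ = 1  ⇒  CG² = 1/2*1² = 1/2
CG = +√(1/2) = +0.707107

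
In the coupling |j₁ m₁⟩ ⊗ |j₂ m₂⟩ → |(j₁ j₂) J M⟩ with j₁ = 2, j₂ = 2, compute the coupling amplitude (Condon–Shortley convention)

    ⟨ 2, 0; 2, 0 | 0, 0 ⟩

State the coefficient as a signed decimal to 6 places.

j₁+j₂−J=4  J+j₁−j₂=0  J−j₁+j₂=0  j₁+j₂+J+1=5
(j₁±m₁, j₂±m₂, J±M) = (2,2,2,2,0,0)
P² = 16/5
sum k=2..2:
  [2] +1/4 = 1/4
S = 1/4
C² = P²·S² = 1/5 ; C = +0.447214

+√(1/5) ≈ +0.447214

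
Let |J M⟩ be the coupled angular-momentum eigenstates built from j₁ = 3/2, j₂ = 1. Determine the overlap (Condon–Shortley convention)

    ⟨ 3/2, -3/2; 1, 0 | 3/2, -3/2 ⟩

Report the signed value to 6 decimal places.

√[4·1!2!1!/5! · 0!3!1!1!0!3!] = √(12/5)
  +(−1)^1/∏(1,0,2,0,0,1)! = -1/2  (running -1/2)
⟨..|..⟩ = √(12/5)·(-1/2) = -0.774597

−√(3/5) ≈ -0.774597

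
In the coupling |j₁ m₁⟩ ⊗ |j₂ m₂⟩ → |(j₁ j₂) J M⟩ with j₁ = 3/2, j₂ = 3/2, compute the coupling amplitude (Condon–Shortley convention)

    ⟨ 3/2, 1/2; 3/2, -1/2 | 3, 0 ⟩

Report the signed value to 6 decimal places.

+0.670820

triangle: 0!*3!*3!/7! = 36/5040
(j±m)!: 2!*1!*1!*2!*3!*3! = 144
prefactor² = (2J+1)*Δ*N² = 36/5
  k=0: +1/(0!*0!*1!*1!*2!*2!) = 1/4
Σ = 1/4  ⇒  CG² = 36/5*1/4² = 9/20
CG = +√(9/20) = +0.670820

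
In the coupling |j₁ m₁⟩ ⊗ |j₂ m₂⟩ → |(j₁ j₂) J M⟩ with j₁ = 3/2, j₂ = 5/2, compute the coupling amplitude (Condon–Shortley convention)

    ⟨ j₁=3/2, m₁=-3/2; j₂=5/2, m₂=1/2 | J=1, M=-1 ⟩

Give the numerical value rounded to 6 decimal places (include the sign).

√[3·3!0!2!/6! · 0!3!3!2!0!2!] = √(36/5)
  +(−1)^3/∏(3,0,0,0,0,2)! = -1/12  (running -1/12)
⟨..|..⟩ = √(36/5)·(-1/12) = -0.223607

−√(1/20) = -0.223607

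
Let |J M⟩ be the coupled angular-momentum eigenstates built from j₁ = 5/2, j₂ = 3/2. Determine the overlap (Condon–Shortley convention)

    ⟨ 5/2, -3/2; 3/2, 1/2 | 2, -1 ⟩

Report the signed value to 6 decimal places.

+0.154303  (= +√(1/42))

j₁+j₂−J=2  J+j₁−j₂=3  J−j₁+j₂=1  j₁+j₂+J+1=7
(j₁±m₁, j₂±m₂, J±M) = (1,4,2,1,1,3)
P² = 24/7
sum k=1..2:
  [1] −1/6 = -1/6
  [2] +1/4 = 1/4
S = 1/12
C² = P²·S² = 1/42 ; C = +0.154303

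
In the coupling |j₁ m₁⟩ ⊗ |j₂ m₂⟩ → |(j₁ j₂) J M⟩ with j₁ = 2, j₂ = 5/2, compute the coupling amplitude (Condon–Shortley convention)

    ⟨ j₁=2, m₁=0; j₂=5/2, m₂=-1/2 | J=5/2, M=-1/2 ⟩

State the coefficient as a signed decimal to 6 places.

-0.478091  (= −√(8/35))

√[6·2!2!3!/8! · 2!2!2!3!2!3!] = √(72/35)
  +(−1)^0/∏(0,2,2,2,0,1)! = 1/8  (running 1/8)
  +(−1)^1/∏(1,1,1,1,1,2)! = -1/2  (running -3/8)
  +(−1)^2/∏(2,0,0,0,2,3)! = 1/24  (running -1/3)
⟨..|..⟩ = √(72/35)·(-1/3) = -0.478091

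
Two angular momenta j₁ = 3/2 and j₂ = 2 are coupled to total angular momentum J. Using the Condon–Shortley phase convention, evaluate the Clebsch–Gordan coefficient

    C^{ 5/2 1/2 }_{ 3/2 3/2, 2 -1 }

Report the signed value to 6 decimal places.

+0.621059

√[6·1!2!3!/7! · 3!0!1!3!3!2!] = √(216/35)
  +(−1)^0/∏(0,1,0,1,2,2)! = 1/4  (running 1/4)
⟨..|..⟩ = √(216/35)·(1/4) = +0.621059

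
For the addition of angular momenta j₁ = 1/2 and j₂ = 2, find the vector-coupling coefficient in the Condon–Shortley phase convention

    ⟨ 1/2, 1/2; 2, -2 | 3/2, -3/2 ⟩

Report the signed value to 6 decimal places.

triangle: 1!·0!·3!/5! = 6/120
(j±m)!: 1!·0!·0!·4!·0!·3! = 144
prefactor² = (2J+1)·Δ·N² = 144/5
  k=0: +1/(0!·1!·0!·0!·0!·3!) = 1/6
Σ = 1/6  ⇒  CG² = 144/5·1/6² = 4/5
CG = +√(4/5) = +0.894427

+0.894427  (= +√(4/5))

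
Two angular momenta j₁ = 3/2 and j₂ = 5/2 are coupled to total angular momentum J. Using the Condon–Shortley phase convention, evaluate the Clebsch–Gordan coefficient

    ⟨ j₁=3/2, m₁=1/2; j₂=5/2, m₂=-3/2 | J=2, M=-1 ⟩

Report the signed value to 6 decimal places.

triangle: 2!·1!·3!/7! = 12/5040
(j±m)!: 2!·1!·1!·4!·1!·3! = 288
prefactor² = (2J+1)·Δ·N² = 24/7
  k=0: +1/(0!·2!·1!·1!·0!·2!) = 1/4
  k=1: −1/(1!·1!·0!·0!·1!·3!) = -1/6
Σ = 1/12  ⇒  CG² = 24/7·1/12² = 1/42
CG = +√(1/42) = +0.154303

+0.154303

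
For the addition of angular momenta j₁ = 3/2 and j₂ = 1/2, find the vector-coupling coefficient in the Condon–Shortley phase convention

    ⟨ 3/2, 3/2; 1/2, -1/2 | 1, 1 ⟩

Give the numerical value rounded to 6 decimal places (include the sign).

j₁+j₂−J=1  J+j₁−j₂=2  J−j₁+j₂=0  j₁+j₂+J+1=4
(j₁±m₁, j₂±m₂, J±M) = (3,0,0,1,2,0)
P² = 3
sum k=0..0:
  [0] +1/2 = 1/2
S = 1/2
C² = P²·S² = 3/4 ; C = +0.866025

+0.866025  (= +√(3/4))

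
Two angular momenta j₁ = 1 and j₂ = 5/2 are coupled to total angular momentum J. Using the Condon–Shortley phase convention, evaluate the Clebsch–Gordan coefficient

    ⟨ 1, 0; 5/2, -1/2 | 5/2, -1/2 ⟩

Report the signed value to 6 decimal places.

+√(1/35) ≈ +0.169031

j₁+j₂−J=1  J+j₁−j₂=1  J−j₁+j₂=4  j₁+j₂+J+1=7
(j₁±m₁, j₂±m₂, J±M) = (1,1,2,3,2,3)
P² = 144/35
sum k=0..1:
  [0] +1/4 = 1/4
  [1] −1/6 = -1/6
S = 1/12
C² = P²·S² = 1/35 ; C = +0.169031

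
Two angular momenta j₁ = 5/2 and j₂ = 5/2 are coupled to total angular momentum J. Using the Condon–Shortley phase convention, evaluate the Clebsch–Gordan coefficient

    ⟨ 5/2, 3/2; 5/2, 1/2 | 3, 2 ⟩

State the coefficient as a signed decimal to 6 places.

-0.288675

√[7·2!3!3!/9! · 4!1!3!2!5!1!] = √(48)
  +(−1)^0/∏(0,2,1,3,2,0)! = 1/24  (running 1/24)
  +(−1)^1/∏(1,1,0,2,3,1)! = -1/12  (running -1/24)
⟨..|..⟩ = √(48)·(-1/24) = -0.288675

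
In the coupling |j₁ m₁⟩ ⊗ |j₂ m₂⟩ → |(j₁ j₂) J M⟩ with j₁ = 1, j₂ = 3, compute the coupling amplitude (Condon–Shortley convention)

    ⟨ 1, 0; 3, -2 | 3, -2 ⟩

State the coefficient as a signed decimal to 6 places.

+√(1/3) ≈ +0.577350

j₁+j₂−J=1  J+j₁−j₂=1  J−j₁+j₂=5  j₁+j₂+J+1=8
(j₁±m₁, j₂±m₂, J±M) = (1,1,1,5,1,5)
P² = 300
sum k=0..1:
  [0] +1/24 = 1/24
  [1] −1/120 = -1/120
S = 1/30
C² = P²·S² = 1/3 ; C = +0.577350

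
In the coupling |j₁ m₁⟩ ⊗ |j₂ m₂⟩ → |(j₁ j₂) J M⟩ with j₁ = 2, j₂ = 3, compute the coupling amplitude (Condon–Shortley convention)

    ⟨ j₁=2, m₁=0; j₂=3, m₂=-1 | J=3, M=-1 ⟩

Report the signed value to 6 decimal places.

√[7·2!2!4!/9! · 2!2!2!4!2!4!] = √(256/15)
  +(−1)^0/∏(0,2,2,2,0,2)! = 1/16  (running 1/16)
  +(−1)^1/∏(1,1,1,1,1,3)! = -1/6  (running -5/48)
  +(−1)^2/∏(2,0,0,0,2,4)! = 1/96  (running -3/32)
⟨..|..⟩ = √(256/15)·(-3/32) = -0.387298

−√(3/20) ≈ -0.387298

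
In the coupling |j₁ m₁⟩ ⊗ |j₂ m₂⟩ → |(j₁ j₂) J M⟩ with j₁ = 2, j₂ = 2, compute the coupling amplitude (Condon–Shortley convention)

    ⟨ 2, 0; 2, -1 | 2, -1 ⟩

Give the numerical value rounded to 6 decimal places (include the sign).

triangle: 2!×2!×2!/7! = 8/5040
(j±m)!: 2!×2!×1!×3!×1!×3! = 144
prefactor² = (2J+1)×Δ×N² = 8/7
  k=0: +1/(0!×2!×2!×1!×0!×1!) = 1/4
  k=1: −1/(1!×1!×1!×0!×1!×2!) = -1/2
Σ = -1/4  ⇒  CG² = 8/7×(-1/4)² = 1/14
CG = −√(1/14) = -0.267261

-0.267261  (= −√(1/14))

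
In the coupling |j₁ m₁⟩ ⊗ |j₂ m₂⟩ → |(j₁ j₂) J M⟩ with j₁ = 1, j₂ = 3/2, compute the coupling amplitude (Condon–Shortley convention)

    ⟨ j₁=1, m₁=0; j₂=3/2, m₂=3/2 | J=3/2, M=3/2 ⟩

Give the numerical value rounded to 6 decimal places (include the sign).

triangle: 1!×1!×2!/5! = 2/120
(j±m)!: 1!×1!×3!×0!×3!×0! = 36
prefactor² = (2J+1)×Δ×N² = 12/5
  k=1: −1/(1!×0!×0!×2!×1!×0!) = -1/2
Σ = -1/2  ⇒  CG² = 12/5×(-1/2)² = 3/5
CG = −√(3/5) = -0.774597

−√(3/5) ≈ -0.774597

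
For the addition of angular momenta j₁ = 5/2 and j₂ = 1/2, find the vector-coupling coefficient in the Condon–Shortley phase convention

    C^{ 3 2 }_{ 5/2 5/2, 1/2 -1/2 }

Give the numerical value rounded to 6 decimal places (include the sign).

j₁+j₂−J=0  J+j₁−j₂=5  J−j₁+j₂=1  j₁+j₂+J+1=7
(j₁±m₁, j₂±m₂, J±M) = (5,0,0,1,5,1)
P² = 2400
sum k=0..0:
  [0] +1/120 = 1/120
S = 1/120
C² = P²·S² = 1/6 ; C = +0.408248

+0.408248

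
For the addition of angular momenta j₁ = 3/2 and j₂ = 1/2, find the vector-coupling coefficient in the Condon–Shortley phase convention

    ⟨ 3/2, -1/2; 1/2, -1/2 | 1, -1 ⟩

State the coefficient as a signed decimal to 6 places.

+√(1/4) ≈ +0.500000

j₁+j₂−J=1  J+j₁−j₂=2  J−j₁+j₂=0  j₁+j₂+J+1=4
(j₁±m₁, j₂±m₂, J±M) = (1,2,0,1,0,2)
P² = 1
sum k=0..0:
  [0] +1/2 = 1/2
S = 1/2
C² = P²·S² = 1/4 ; C = +0.500000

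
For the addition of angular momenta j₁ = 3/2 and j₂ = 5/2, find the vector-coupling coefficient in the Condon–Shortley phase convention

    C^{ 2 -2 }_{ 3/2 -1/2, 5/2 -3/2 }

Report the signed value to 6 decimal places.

-0.617213  (= −√(8/21))

triangle: 2!·1!·3!/7! = 12/5040
(j±m)!: 1!·2!·1!·4!·0!·4! = 1152
prefactor² = (2J+1)·Δ·N² = 96/7
  k=1: −1/(1!·1!·1!·0!·0!·3!) = -1/6
Σ = -1/6  ⇒  CG² = 96/7·(-1/6)² = 8/21
CG = −√(8/21) = -0.617213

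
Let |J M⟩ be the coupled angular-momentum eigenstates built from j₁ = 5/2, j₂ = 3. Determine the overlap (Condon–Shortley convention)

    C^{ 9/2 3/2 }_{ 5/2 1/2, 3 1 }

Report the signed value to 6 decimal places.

√[10·1!4!5!/11! · 3!2!4!2!6!3!] = √(138240/77)
  +(−1)^0/∏(0,1,2,4,2,1)! = 1/96  (running 1/96)
  +(−1)^1/∏(1,0,1,3,3,2)! = -1/72  (running -1/288)
⟨..|..⟩ = √(138240/77)·(-1/288) = -0.147122

−√(5/231) ≈ -0.147122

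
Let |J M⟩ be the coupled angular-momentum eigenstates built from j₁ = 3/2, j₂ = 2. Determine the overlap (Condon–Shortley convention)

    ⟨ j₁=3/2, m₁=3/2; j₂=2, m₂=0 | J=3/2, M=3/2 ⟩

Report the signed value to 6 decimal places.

+√(1/5) = +0.447214

√[4·2!1!2!/6! · 3!0!2!2!3!0!] = √(16/5)
  +(−1)^0/∏(0,2,0,2,1,0)! = 1/4  (running 1/4)
⟨..|..⟩ = √(16/5)·(1/4) = +0.447214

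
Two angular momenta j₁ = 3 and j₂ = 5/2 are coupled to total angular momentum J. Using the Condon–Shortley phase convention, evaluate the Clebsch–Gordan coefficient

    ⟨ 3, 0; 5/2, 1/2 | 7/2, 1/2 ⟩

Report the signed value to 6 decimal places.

−√(4/21) = -0.436436

j₁+j₂−J=2  J+j₁−j₂=4  J−j₁+j₂=3  j₁+j₂+J+1=10
(j₁±m₁, j₂±m₂, J±M) = (3,3,3,2,4,3)
P² = 6912/175
sum k=0..2:
  [0] +1/72 = 1/72
  [1] −1/8 = -1/8
  [2] +1/24 = 1/24
S = -5/72
C² = P²·S² = 4/21 ; C = -0.436436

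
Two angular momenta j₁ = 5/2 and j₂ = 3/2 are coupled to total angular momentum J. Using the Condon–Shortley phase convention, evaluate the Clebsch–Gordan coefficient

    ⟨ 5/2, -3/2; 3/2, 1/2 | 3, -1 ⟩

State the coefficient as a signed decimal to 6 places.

-0.639010

j₁+j₂−J=1  J+j₁−j₂=4  J−j₁+j₂=2  j₁+j₂+J+1=8
(j₁±m₁, j₂±m₂, J±M) = (1,4,2,1,2,4)
P² = 96/5
sum k=0..1:
  [0] +1/48 = 1/48
  [1] −1/6 = -1/6
S = -7/48
C² = P²·S² = 49/120 ; C = -0.639010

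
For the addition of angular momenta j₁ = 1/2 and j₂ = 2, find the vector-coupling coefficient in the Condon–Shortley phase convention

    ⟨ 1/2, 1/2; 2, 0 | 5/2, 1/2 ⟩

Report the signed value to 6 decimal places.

√[6·0!1!4!/6! · 1!0!2!2!3!2!] = √(48/5)
  +(−1)^0/∏(0,0,0,2,1,2)! = 1/4  (running 1/4)
⟨..|..⟩ = √(48/5)·(1/4) = +0.774597

+0.774597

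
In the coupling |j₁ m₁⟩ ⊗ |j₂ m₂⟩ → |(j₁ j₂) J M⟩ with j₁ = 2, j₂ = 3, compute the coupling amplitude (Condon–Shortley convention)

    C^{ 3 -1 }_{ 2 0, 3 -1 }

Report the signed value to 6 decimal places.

−√(3/20) = -0.387298

j₁+j₂−J=2  J+j₁−j₂=2  J−j₁+j₂=4  j₁+j₂+J+1=9
(j₁±m₁, j₂±m₂, J±M) = (2,2,2,4,2,4)
P² = 256/15
sum k=0..2:
  [0] +1/16 = 1/16
  [1] −1/6 = -1/6
  [2] +1/96 = 1/96
S = -3/32
C² = P²·S² = 3/20 ; C = -0.387298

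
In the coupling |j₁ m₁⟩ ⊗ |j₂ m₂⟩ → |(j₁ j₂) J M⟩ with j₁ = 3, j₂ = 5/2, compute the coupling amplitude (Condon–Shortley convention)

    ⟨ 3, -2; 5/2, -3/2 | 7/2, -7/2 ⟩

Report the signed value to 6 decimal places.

j₁+j₂−J=2  J+j₁−j₂=4  J−j₁+j₂=3  j₁+j₂+J+1=10
(j₁±m₁, j₂±m₂, J±M) = (1,5,1,4,0,7)
P² = 9216
sum k=1..1:
  [1] −1/144 = -1/144
S = -1/144
C² = P²·S² = 4/9 ; C = -0.666667

-0.666667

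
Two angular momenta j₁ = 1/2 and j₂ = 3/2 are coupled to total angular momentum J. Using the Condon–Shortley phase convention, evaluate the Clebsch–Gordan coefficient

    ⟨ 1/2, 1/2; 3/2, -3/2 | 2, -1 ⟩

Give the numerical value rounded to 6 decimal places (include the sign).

j₁+j₂−J=0  J+j₁−j₂=1  J−j₁+j₂=3  j₁+j₂+J+1=5
(j₁±m₁, j₂±m₂, J±M) = (1,0,0,3,1,3)
P² = 9
sum k=0..0:
  [0] +1/6 = 1/6
S = 1/6
C² = P²·S² = 1/4 ; C = +0.500000

+√(1/4) ≈ +0.500000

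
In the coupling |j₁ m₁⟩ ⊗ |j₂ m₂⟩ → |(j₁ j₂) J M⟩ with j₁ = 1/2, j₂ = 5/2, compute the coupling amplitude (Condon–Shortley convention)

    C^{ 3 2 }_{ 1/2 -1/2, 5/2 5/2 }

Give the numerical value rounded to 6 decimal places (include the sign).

√[7·0!1!5!/7! · 0!1!5!0!5!1!] = √(2400)
  +(−1)^0/∏(0,0,1,5,0,0)! = 1/120  (running 1/120)
⟨..|..⟩ = √(2400)·(1/120) = +0.408248

+0.408248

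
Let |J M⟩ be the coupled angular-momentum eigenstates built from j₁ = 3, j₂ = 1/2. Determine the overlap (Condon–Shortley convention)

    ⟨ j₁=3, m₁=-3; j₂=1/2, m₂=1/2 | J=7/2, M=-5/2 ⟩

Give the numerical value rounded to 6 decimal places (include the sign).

j₁+j₂−J=0  J+j₁−j₂=6  J−j₁+j₂=1  j₁+j₂+J+1=8
(j₁±m₁, j₂±m₂, J±M) = (0,6,1,0,1,6)
P² = 518400/7
sum k=0..0:
  [0] +1/720 = 1/720
S = 1/720
C² = P²·S² = 1/7 ; C = +0.377964

+0.377964  (= +√(1/7))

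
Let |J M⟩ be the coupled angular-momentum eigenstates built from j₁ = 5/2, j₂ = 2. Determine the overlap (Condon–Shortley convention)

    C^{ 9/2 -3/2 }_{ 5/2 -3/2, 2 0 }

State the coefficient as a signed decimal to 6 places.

+0.597614

triangle: 0!·5!·4!/10! = 2880/3628800
(j±m)!: 1!·4!·2!·2!·3!·6! = 414720
prefactor² = (2J+1)·Δ·N² = 23040/7
  k=0: +1/(0!·0!·4!·2!·1!·2!) = 1/96
Σ = 1/96  ⇒  CG² = 23040/7·1/96² = 5/14
CG = +√(5/14) = +0.597614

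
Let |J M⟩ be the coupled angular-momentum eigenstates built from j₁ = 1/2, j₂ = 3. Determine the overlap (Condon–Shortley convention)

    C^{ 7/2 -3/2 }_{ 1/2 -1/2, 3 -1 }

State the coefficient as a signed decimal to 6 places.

+√(5/7) = +0.845154

j₁+j₂−J=0  J+j₁−j₂=1  J−j₁+j₂=6  j₁+j₂+J+1=8
(j₁±m₁, j₂±m₂, J±M) = (0,1,2,4,2,5)
P² = 11520/7
sum k=0..0:
  [0] +1/48 = 1/48
S = 1/48
C² = P²·S² = 5/7 ; C = +0.845154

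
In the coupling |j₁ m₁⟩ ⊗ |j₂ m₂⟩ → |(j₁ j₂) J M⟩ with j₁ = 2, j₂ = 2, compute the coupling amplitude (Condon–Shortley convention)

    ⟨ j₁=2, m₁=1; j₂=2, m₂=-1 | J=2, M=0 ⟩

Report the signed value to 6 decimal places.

+√(1/14) ≈ +0.267261

triangle: 2!×2!×2!/7! = 8/5040
(j±m)!: 3!×1!×1!×3!×2!×2! = 144
prefactor² = (2J+1)×Δ×N² = 8/7
  k=0: +1/(0!×2!×1!×1!×1!×1!) = 1/2
  k=1: −1/(1!×1!×0!×0!×2!×2!) = -1/4
Σ = 1/4  ⇒  CG² = 8/7×1/4² = 1/14
CG = +√(1/14) = +0.267261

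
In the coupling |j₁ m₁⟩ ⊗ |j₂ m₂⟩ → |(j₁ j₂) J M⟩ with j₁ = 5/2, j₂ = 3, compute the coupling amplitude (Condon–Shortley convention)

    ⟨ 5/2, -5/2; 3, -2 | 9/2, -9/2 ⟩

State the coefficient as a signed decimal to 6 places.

−√(5/11) ≈ -0.674200

j₁+j₂−J=1  J+j₁−j₂=4  J−j₁+j₂=5  j₁+j₂+J+1=11
(j₁±m₁, j₂±m₂, J±M) = (0,5,1,5,0,9)
P² = 41472000/11
sum k=1..1:
  [1] −1/2880 = -1/2880
S = -1/2880
C² = P²·S² = 5/11 ; C = -0.674200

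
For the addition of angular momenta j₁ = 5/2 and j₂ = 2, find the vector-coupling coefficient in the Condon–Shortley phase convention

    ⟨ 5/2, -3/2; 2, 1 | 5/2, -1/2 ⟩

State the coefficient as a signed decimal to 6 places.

+0.414039

triangle: 2!*3!*2!/8! = 24/40320
(j±m)!: 1!*4!*3!*1!*2!*3! = 1728
prefactor² = (2J+1)*Δ*N² = 216/35
  k=1: −1/(1!*1!*3!*2!*0!*0!) = -1/12
  k=2: +1/(2!*0!*2!*1!*1!*1!) = 1/4
Σ = 1/6  ⇒  CG² = 216/35*1/6² = 6/35
CG = +√(6/35) = +0.414039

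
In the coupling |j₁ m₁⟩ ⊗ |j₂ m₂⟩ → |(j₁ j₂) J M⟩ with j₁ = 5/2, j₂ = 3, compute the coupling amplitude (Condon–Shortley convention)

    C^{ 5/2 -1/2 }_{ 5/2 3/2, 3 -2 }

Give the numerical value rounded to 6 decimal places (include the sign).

√[6·3!2!3!/9! · 4!1!1!5!2!3!] = √(288/7)
  +(−1)^0/∏(0,3,1,1,1,2)! = 1/12  (running 1/12)
  +(−1)^1/∏(1,2,0,0,2,3)! = -1/24  (running 1/24)
⟨..|..⟩ = √(288/7)·(1/24) = +0.267261

+0.267261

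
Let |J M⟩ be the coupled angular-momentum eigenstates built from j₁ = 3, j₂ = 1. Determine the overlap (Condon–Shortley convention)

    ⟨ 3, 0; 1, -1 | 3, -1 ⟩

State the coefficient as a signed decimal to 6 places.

√[7·1!5!1!/8! · 3!3!0!2!2!4!] = √(72)
  +(−1)^0/∏(0,1,3,0,2,1)! = 1/12  (running 1/12)
⟨..|..⟩ = √(72)·(1/12) = +0.707107

+0.707107  (= +√(1/2))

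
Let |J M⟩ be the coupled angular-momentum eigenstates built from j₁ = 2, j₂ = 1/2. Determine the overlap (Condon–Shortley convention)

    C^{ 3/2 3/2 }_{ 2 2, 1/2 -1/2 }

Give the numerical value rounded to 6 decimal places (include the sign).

√[4·1!3!0!/5! · 4!0!0!1!3!0!] = √(144/5)
  +(−1)^0/∏(0,1,0,0,3,0)! = 1/6  (running 1/6)
⟨..|..⟩ = √(144/5)·(1/6) = +0.894427

+√(4/5) = +0.894427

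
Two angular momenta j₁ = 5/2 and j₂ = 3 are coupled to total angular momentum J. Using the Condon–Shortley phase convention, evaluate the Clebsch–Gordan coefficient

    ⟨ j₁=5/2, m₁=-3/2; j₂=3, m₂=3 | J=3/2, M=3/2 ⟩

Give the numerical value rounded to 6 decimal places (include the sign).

triangle: 4!·1!·2!/8! = 48/40320
(j±m)!: 1!·4!·6!·0!·3!·0! = 103680
prefactor² = (2J+1)·Δ·N² = 3456/7
  k=4: +1/(4!·0!·0!·2!·1!·0!) = 1/48
Σ = 1/48  ⇒  CG² = 3456/7·1/48² = 3/14
CG = +√(3/14) = +0.462910

+√(3/14) = +0.462910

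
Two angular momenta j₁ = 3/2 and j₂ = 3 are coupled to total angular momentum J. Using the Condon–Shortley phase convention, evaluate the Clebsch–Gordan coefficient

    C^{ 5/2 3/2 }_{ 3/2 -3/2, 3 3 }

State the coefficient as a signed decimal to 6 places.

j₁+j₂−J=2  J+j₁−j₂=1  J−j₁+j₂=4  j₁+j₂+J+1=8
(j₁±m₁, j₂±m₂, J±M) = (0,3,6,0,4,1)
P² = 5184/7
sum k=2..2:
  [2] +1/48 = 1/48
S = 1/48
C² = P²·S² = 9/28 ; C = +0.566947

+√(9/28) ≈ +0.566947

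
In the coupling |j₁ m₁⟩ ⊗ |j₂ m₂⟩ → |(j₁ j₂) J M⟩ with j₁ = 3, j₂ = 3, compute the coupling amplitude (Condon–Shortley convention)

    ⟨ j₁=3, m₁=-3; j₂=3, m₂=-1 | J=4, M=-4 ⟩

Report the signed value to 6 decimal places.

+0.522233  (= +√(3/11))

√[9·2!4!4!/11! · 0!6!2!4!0!8!] = √(3981312/11)
  +(−1)^2/∏(2,0,4,0,0,4)! = 1/1152  (running 1/1152)
⟨..|..⟩ = √(3981312/11)·(1/1152) = +0.522233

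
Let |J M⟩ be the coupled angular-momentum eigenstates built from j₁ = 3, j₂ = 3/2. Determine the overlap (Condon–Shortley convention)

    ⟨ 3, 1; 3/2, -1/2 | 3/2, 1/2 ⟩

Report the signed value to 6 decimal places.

-0.585540

j₁+j₂−J=3  J+j₁−j₂=3  J−j₁+j₂=0  j₁+j₂+J+1=7
(j₁±m₁, j₂±m₂, J±M) = (4,2,1,2,2,1)
P² = 192/35
sum k=1..1:
  [1] −1/4 = -1/4
S = -1/4
C² = P²·S² = 12/35 ; C = -0.585540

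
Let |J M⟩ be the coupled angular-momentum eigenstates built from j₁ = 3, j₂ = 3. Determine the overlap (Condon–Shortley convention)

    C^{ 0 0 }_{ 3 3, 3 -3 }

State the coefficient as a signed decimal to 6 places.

√[1·6!0!0!/7! · 6!0!0!6!0!0!] = √(518400/7)
  +(−1)^0/∏(0,6,0,0,0,0)! = 1/720  (running 1/720)
⟨..|..⟩ = √(518400/7)·(1/720) = +0.377964

+√(1/7) = +0.377964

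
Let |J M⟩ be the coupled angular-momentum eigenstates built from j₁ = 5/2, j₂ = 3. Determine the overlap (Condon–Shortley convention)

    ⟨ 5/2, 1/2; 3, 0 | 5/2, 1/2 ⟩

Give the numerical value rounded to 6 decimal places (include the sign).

triangle: 3!·2!·3!/9! = 72/362880
(j±m)!: 3!·2!·3!·3!·3!·2! = 5184
prefactor² = (2J+1)·Δ·N² = 216/35
  k=0: +1/(0!·3!·2!·3!·0!·0!) = 1/72
  k=1: −1/(1!·2!·1!·2!·1!·1!) = -1/4
  k=2: +1/(2!·1!·0!·1!·2!·2!) = 1/8
Σ = -1/9  ⇒  CG² = 216/35·(-1/9)² = 8/105
CG = −√(8/105) = -0.276026

−√(8/105) ≈ -0.276026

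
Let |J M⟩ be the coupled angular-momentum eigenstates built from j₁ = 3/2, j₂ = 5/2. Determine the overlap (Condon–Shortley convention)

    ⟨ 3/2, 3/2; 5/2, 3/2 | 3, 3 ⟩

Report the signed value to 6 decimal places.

j₁+j₂−J=1  J+j₁−j₂=2  J−j₁+j₂=4  j₁+j₂+J+1=8
(j₁±m₁, j₂±m₂, J±M) = (3,0,4,1,6,0)
P² = 864
sum k=0..0:
  [0] +1/48 = 1/48
S = 1/48
C² = P²·S² = 3/8 ; C = +0.612372

+0.612372  (= +√(3/8))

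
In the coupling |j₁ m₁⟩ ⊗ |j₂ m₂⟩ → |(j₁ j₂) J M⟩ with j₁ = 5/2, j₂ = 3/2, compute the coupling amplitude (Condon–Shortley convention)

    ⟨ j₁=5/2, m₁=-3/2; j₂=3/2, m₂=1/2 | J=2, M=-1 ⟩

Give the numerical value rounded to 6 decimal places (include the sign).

+0.154303

j₁+j₂−J=2  J+j₁−j₂=3  J−j₁+j₂=1  j₁+j₂+J+1=7
(j₁±m₁, j₂±m₂, J±M) = (1,4,2,1,1,3)
P² = 24/7
sum k=1..2:
  [1] −1/6 = -1/6
  [2] +1/4 = 1/4
S = 1/12
C² = P²·S² = 1/42 ; C = +0.154303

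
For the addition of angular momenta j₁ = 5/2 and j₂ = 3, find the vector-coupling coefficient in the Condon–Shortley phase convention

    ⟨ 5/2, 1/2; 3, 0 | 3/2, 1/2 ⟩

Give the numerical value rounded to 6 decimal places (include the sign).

+√(4/35) = +0.338062

√[4·4!1!2!/8! · 3!2!3!3!2!1!] = √(144/35)
  +(−1)^1/∏(1,3,1,2,0,0)! = -1/12  (running -1/12)
  +(−1)^2/∏(2,2,0,1,1,1)! = 1/4  (running 1/6)
⟨..|..⟩ = √(144/35)·(1/6) = +0.338062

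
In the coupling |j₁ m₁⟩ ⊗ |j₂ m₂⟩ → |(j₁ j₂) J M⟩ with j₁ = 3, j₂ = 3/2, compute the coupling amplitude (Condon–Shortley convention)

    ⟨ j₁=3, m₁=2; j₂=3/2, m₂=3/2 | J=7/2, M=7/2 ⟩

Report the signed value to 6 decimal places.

triangle: 1!×5!×2!/9! = 240/362880
(j±m)!: 5!×1!×3!×0!×7!×0! = 3628800
prefactor² = (2J+1)×Δ×N² = 19200
  k=1: −1/(1!×0!×0!×2!×5!×0!) = -1/240
Σ = -1/240  ⇒  CG² = 19200×(-1/240)² = 1/3
CG = −√(1/3) = -0.577350

−√(1/3) = -0.577350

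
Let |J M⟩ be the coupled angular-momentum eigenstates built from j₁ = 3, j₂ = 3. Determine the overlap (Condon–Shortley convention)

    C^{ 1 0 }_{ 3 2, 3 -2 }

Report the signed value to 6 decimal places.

√[3·5!1!1!/8! · 5!1!1!5!1!1!] = √(900/7)
  +(−1)^0/∏(0,5,1,1,0,0)! = 1/120  (running 1/120)
  +(−1)^1/∏(1,4,0,0,1,1)! = -1/24  (running -1/30)
⟨..|..⟩ = √(900/7)·(-1/30) = -0.377964

-0.377964  (= −√(1/7))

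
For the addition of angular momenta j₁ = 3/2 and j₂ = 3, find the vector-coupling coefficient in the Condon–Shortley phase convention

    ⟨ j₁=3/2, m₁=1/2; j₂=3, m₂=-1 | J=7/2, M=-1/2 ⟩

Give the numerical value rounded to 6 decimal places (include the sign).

√[8·1!2!5!/9! · 2!1!2!4!3!4!] = √(512/7)
  +(−1)^0/∏(0,1,1,2,1,3)! = 1/12  (running 1/12)
  +(−1)^1/∏(1,0,0,1,2,4)! = -1/48  (running 1/16)
⟨..|..⟩ = √(512/7)·(1/16) = +0.534522

+√(2/7) = +0.534522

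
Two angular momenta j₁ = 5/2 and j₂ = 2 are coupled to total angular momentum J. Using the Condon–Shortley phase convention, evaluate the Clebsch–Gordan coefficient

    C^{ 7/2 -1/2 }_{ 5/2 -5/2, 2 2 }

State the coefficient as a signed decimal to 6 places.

−√(4/63) = -0.251976

triangle: 1!*4!*3!/9! = 144/362880
(j±m)!: 0!*5!*4!*0!*3!*4! = 414720
prefactor² = (2J+1)*Δ*N² = 9216/7
  k=1: −1/(1!*0!*4!*3!*0!*0!) = -1/144
Σ = -1/144  ⇒  CG² = 9216/7*(-1/144)² = 4/63
CG = −√(4/63) = -0.251976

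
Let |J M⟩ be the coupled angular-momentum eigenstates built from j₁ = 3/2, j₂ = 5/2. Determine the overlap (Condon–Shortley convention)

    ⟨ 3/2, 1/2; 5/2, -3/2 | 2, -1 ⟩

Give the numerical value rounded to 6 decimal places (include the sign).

triangle: 2!×1!×3!/7! = 12/5040
(j±m)!: 2!×1!×1!×4!×1!×3! = 288
prefactor² = (2J+1)×Δ×N² = 24/7
  k=0: +1/(0!×2!×1!×1!×0!×2!) = 1/4
  k=1: −1/(1!×1!×0!×0!×1!×3!) = -1/6
Σ = 1/12  ⇒  CG² = 24/7×1/12² = 1/42
CG = +√(1/42) = +0.154303

+0.154303  (= +√(1/42))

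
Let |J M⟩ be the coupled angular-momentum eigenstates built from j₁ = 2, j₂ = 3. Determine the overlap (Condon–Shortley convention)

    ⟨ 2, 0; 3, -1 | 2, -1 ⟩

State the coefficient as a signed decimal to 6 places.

triangle: 3!*1!*3!/8! = 36/40320
(j±m)!: 2!*2!*2!*4!*1!*3! = 1152
prefactor² = (2J+1)*Δ*N² = 36/7
  k=1: −1/(1!*2!*1!*1!*0!*2!) = -1/4
  k=2: +1/(2!*1!*0!*0!*1!*3!) = 1/12
Σ = -1/6  ⇒  CG² = 36/7*(-1/6)² = 1/7
CG = −√(1/7) = -0.377964

−√(1/7) ≈ -0.377964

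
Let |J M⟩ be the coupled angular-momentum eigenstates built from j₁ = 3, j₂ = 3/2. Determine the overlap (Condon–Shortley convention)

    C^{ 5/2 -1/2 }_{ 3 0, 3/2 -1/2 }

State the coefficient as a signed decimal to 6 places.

−√(6/35) ≈ -0.414039

√[6·2!4!1!/8! · 3!3!1!2!2!3!] = √(216/35)
  +(−1)^0/∏(0,2,3,1,1,0)! = 1/12  (running 1/12)
  +(−1)^1/∏(1,1,2,0,2,1)! = -1/4  (running -1/6)
⟨..|..⟩ = √(216/35)·(-1/6) = -0.414039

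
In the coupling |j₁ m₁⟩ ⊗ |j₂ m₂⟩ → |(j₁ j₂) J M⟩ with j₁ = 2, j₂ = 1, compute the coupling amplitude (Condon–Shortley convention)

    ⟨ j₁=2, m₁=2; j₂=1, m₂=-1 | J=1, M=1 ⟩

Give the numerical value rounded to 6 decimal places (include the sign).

+0.774597  (= +√(3/5))

j₁+j₂−J=2  J+j₁−j₂=2  J−j₁+j₂=0  j₁+j₂+J+1=5
(j₁±m₁, j₂±m₂, J±M) = (4,0,0,2,2,0)
P² = 48/5
sum k=0..0:
  [0] +1/4 = 1/4
S = 1/4
C² = P²·S² = 3/5 ; C = +0.774597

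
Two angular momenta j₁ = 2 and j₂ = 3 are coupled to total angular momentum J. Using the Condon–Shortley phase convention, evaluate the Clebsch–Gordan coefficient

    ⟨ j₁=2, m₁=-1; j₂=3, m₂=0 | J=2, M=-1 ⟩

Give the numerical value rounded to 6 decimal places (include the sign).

+√(2/7) = +0.534522

j₁+j₂−J=3  J+j₁−j₂=1  J−j₁+j₂=3  j₁+j₂+J+1=8
(j₁±m₁, j₂±m₂, J±M) = (1,3,3,3,1,3)
P² = 81/14
sum k=2..3:
  [2] +1/4 = 1/4
  [3] −1/36 = -1/36
S = 2/9
C² = P²·S² = 2/7 ; C = +0.534522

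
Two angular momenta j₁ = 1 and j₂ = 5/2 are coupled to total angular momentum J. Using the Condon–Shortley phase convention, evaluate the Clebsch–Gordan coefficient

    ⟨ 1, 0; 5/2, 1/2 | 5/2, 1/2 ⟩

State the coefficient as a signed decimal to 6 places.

triangle: 1!·1!·4!/7! = 24/5040
(j±m)!: 1!·1!·3!·2!·3!·2! = 144
prefactor² = (2J+1)·Δ·N² = 144/35
  k=0: +1/(0!·1!·1!·3!·0!·1!) = 1/6
  k=1: −1/(1!·0!·0!·2!·1!·2!) = -1/4
Σ = -1/12  ⇒  CG² = 144/35·(-1/12)² = 1/35
CG = −√(1/35) = -0.169031

−√(1/35) ≈ -0.169031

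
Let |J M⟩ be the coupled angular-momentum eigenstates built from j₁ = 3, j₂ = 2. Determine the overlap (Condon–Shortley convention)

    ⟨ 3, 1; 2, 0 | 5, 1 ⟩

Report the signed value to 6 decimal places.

j₁+j₂−J=0  J+j₁−j₂=6  J−j₁+j₂=4  j₁+j₂+J+1=11
(j₁±m₁, j₂±m₂, J±M) = (4,2,2,2,6,4)
P² = 110592/7
sum k=0..0:
  [0] +1/192 = 1/192
S = 1/192
C² = P²·S² = 3/7 ; C = +0.654654

+√(3/7) = +0.654654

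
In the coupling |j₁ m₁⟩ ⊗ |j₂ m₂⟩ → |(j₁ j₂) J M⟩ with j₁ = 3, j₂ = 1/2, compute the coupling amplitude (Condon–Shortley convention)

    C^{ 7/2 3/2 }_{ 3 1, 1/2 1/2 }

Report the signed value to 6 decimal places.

j₁+j₂−J=0  J+j₁−j₂=6  J−j₁+j₂=1  j₁+j₂+J+1=8
(j₁±m₁, j₂±m₂, J±M) = (4,2,1,0,5,2)
P² = 11520/7
sum k=0..0:
  [0] +1/48 = 1/48
S = 1/48
C² = P²·S² = 5/7 ; C = +0.845154

+√(5/7) ≈ +0.845154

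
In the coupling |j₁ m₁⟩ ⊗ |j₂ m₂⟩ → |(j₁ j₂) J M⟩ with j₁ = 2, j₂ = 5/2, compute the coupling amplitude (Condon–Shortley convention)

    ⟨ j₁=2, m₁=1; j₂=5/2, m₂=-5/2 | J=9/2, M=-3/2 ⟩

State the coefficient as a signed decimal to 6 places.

√[10·0!4!5!/10! · 3!1!0!5!3!6!] = √(172800/7)
  +(−1)^0/∏(0,0,1,0,3,5)! = 1/720  (running 1/720)
⟨..|..⟩ = √(172800/7)·(1/720) = +0.218218

+√(1/21) ≈ +0.218218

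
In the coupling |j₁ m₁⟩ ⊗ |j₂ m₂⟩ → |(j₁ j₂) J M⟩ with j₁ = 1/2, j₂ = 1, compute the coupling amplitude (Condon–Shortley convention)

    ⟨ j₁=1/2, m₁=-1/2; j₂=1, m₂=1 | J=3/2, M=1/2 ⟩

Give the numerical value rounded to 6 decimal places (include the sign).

triangle: 0!*1!*2!/4! = 2/24
(j±m)!: 0!*1!*2!*0!*2!*1! = 4
prefactor² = (2J+1)*Δ*N² = 4/3
  k=0: +1/(0!*0!*1!*2!*0!*0!) = 1/2
Σ = 1/2  ⇒  CG² = 4/3*1/2² = 1/3
CG = +√(1/3) = +0.577350

+√(1/3) ≈ +0.577350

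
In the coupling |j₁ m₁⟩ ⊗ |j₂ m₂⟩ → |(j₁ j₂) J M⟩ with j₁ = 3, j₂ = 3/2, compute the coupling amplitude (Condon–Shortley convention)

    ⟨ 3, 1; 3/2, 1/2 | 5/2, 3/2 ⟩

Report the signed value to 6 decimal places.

−√(7/20) = -0.591608

triangle: 2!×4!×1!/8! = 48/40320
(j±m)!: 4!×2!×2!×1!×4!×1! = 2304
prefactor² = (2J+1)×Δ×N² = 576/35
  k=1: −1/(1!×1!×1!×1!×3!×0!) = -1/6
  k=2: +1/(2!×0!×0!×0!×4!×1!) = 1/48
Σ = -7/48  ⇒  CG² = 576/35×(-7/48)² = 7/20
CG = −√(7/20) = -0.591608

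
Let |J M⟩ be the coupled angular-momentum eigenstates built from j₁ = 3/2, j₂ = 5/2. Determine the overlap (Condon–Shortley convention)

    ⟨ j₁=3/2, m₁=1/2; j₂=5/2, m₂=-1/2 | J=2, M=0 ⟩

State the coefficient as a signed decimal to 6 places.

√[5·2!1!3!/7! · 2!1!2!3!2!2!] = √(8/7)
  +(−1)^0/∏(0,2,1,2,0,1)! = 1/4  (running 1/4)
  +(−1)^1/∏(1,1,0,1,1,2)! = -1/2  (running -1/4)
⟨..|..⟩ = √(8/7)·(-1/4) = -0.267261

-0.267261  (= −√(1/14))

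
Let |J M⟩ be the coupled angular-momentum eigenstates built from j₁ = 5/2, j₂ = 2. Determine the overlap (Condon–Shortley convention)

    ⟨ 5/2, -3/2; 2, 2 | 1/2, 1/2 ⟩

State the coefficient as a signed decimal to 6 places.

j₁+j₂−J=4  J+j₁−j₂=1  J−j₁+j₂=0  j₁+j₂+J+1=6
(j₁±m₁, j₂±m₂, J±M) = (1,4,4,0,1,0)
P² = 192/5
sum k=4..4:
  [4] +1/24 = 1/24
S = 1/24
C² = P²·S² = 1/15 ; C = +0.258199

+0.258199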